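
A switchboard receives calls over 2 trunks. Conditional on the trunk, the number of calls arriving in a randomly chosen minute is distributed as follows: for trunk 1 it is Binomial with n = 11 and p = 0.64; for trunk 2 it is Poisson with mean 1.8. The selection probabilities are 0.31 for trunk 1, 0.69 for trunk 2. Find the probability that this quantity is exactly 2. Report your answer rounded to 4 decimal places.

Conditional on each trunk, P(X = 2): 1: 0.00228794; 2: 0.267784.
By total probability, P(X = 2) = 0.31·0.00228794 + 0.69·0.267784 = 0.18548.

0.1855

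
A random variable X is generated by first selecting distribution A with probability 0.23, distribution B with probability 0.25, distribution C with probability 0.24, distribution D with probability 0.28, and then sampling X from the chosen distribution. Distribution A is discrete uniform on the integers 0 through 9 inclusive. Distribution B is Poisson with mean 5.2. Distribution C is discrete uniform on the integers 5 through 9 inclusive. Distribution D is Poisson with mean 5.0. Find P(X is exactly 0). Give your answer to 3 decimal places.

0.026

Conditional on each component, P(X = 0): A: 0.1; B: 0.00551656; C: 0; D: 0.00673795.
By total probability, P(X = 0) = 0.23·0.1 + 0.25·0.00551656 + 0.24·0 + 0.28·0.00673795 = 0.0262658.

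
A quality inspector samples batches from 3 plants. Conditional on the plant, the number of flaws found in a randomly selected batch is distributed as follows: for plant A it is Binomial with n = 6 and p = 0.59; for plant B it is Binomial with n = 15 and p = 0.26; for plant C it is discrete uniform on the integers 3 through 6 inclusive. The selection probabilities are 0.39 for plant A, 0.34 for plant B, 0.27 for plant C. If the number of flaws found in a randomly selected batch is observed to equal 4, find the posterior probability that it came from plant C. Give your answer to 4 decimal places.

0.2557

Likelihoods P(X=4 | ·): A: 0.305539; B: 0.227287; C: 0.25.
Posterior ∝ prior × likelihood. Numerator for C: 0.27·0.25 = 0.0675.
Normalizing constant: 0.39·0.305539 + 0.34·0.227287 + 0.27·0.25 = 0.263938.
P(C | observation) = 0.0675 / 0.263938 = 0.255742.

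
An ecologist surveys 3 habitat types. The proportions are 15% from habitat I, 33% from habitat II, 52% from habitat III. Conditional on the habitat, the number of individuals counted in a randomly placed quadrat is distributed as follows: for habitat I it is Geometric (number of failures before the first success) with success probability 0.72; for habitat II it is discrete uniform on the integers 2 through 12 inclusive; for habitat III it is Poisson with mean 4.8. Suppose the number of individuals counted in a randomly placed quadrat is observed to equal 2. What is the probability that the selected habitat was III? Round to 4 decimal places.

Likelihoods P(X=2 | ·): I: 0.056448; II: 0.0909091; III: 0.0948067.
Posterior ∝ prior × likelihood. Numerator for III: 0.52·0.0948067 = 0.0492995.
Normalizing constant: 0.15·0.056448 + 0.33·0.0909091 + 0.52·0.0948067 = 0.0877667.
P(III | observation) = 0.0492995 / 0.0877667 = 0.561711.

0.5617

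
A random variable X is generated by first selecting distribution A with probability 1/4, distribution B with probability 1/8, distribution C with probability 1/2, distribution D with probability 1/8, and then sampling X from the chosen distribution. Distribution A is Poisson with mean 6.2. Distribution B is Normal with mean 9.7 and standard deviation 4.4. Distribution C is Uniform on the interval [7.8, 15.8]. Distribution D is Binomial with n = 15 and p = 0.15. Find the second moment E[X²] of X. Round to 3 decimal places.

98.500

For each component E[X²] = Var + (mean)², giving A: 44.64; B: 113.45; C: 144.573; D: 6.975.
Overall E[X²] = 0.25·44.64 + 0.125·113.45 + 0.5·144.573 + 0.125·6.975 = 98.4998.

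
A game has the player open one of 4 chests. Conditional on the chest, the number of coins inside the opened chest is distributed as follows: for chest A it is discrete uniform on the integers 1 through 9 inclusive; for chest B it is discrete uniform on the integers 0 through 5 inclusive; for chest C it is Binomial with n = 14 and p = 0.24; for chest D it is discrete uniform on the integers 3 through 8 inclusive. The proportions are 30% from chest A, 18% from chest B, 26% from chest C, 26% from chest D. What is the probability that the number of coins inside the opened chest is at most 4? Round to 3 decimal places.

Conditional on each chest, P(X ≤ 4): A: 0.444444; B: 0.833333; C: 0.770276; D: 0.333333.
By total probability, P(X ≤ 4) = 0.3·0.444444 + 0.18·0.833333 + 0.26·0.770276 + 0.26·0.333333 = 0.570272.

0.570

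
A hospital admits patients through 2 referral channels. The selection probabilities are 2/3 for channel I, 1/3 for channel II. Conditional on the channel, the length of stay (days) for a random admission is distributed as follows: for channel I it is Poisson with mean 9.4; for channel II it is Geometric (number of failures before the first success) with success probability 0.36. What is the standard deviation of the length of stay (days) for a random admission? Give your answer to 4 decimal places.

Per component, I: μ=9.4, E[X²]=97.76; II: μ=1.77778, E[X²]=8.09877.
E[X] = 0.666667·9.4 + 0.333333·1.77778 = 6.85926.
E[X²] = 0.666667·97.76 + 0.333333·8.09877 = 67.8729.
Var(X) = E[X²] − (E[X])² = 67.8729 − 47.0494 = 20.8235.
SD(X) = √20.8235 = 4.56328.

4.5633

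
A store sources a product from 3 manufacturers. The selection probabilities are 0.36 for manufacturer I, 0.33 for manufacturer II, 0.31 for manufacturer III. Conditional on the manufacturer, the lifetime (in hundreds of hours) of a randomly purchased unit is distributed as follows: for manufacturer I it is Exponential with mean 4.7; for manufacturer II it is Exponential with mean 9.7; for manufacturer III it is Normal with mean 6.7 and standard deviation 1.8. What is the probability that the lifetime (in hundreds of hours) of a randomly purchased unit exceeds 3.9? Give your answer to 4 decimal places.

Conditional on each manufacturer, P(X > 3.9): I: 0.436142; II: 0.668939; III: 0.940093.
By total probability, P(X > 3.9) = 0.36·0.436142 + 0.33·0.668939 + 0.31·0.940093 = 0.66919.

0.6692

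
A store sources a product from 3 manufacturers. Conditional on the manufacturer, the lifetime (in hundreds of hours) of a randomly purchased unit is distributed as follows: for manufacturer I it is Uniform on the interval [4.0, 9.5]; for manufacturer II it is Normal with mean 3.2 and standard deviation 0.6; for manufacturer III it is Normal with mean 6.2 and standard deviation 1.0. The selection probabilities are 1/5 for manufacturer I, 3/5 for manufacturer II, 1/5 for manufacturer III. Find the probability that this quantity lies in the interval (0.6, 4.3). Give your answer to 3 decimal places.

Conditional on each manufacturer, P(0.6 < X < 4.3): I: 0.0545455; II: 0.966616; III: 0.0287165.
By total probability, P(0.6 < X < 4.3) = 0.2·0.0545455 + 0.6·0.966616 + 0.2·0.0287165 = 0.596622.

0.597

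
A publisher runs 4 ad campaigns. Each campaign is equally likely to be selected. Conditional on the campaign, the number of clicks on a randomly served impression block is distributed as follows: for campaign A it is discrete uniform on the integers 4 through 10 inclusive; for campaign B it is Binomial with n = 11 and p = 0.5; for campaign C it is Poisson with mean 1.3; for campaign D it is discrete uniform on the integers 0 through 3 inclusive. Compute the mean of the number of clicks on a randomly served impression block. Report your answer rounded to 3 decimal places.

3.825

Component means — A: 7; B: 5.5; C: 1.3; D: 1.5.
E[X] = 0.25·7 + 0.25·5.5 + 0.25·1.3 + 0.25·1.5 = 3.825.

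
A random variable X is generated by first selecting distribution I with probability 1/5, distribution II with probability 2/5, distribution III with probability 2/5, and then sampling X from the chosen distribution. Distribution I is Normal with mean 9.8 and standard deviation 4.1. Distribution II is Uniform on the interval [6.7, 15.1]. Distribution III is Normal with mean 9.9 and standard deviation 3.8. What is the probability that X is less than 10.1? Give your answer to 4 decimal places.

Conditional on each component, P(X < 10.1): I: 0.529165; II: 0.404762; III: 0.520987.
By total probability, P(X < 10.1) = 0.2·0.529165 + 0.4·0.404762 + 0.4·0.520987 = 0.476133.

0.4761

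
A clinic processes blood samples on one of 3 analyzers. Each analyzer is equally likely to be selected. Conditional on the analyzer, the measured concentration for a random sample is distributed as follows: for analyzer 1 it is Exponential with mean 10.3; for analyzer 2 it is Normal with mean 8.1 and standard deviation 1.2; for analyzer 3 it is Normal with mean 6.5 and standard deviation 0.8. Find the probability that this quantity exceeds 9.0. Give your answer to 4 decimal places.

0.2150

Conditional on each analyzer, P(X > 9.0): 1: 0.417368; 2: 0.226627; 3: 0.000889025.
By total probability, P(X > 9.0) = 0.333333·0.417368 + 0.333333·0.226627 + 0.333333·0.000889025 = 0.214962.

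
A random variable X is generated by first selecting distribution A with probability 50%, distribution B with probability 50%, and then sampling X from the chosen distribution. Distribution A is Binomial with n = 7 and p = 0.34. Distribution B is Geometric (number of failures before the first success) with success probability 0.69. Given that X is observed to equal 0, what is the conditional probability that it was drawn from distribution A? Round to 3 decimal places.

Likelihoods P(X=0 | ·): A: 0.0545516; B: 0.69.
Posterior ∝ prior × likelihood. Numerator for A: 0.5·0.0545516 = 0.0272758.
Normalizing constant: 0.5·0.0545516 + 0.5·0.69 = 0.372276.
P(A | observation) = 0.0272758 / 0.372276 = 0.0732677.

0.073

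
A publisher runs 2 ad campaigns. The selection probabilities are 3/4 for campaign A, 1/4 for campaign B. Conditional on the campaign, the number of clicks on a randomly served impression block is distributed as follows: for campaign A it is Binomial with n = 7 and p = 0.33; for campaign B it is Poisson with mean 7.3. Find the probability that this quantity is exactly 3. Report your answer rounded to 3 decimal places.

Conditional on each campaign, P(X = 3): A: 0.25346; B: 0.0437993.
By total probability, P(X = 3) = 0.75·0.25346 + 0.25·0.0437993 = 0.201045.

0.201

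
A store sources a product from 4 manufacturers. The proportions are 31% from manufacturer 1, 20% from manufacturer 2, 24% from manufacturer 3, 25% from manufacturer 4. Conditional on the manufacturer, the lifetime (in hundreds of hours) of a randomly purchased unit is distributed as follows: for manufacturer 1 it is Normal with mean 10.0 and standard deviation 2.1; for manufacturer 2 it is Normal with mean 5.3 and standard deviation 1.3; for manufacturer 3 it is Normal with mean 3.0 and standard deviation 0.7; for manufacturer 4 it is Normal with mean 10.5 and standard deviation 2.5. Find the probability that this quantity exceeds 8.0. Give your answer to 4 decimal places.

0.4713

Conditional on each manufacturer, P(X > 8.0): 1: 0.829548; 2: 0.0189043; 3: 4.57079e-13; 4: 0.841345.
By total probability, P(X > 8.0) = 0.31·0.829548 + 0.2·0.0189043 + 0.24·4.57079e-13 + 0.25·0.841345 = 0.471277.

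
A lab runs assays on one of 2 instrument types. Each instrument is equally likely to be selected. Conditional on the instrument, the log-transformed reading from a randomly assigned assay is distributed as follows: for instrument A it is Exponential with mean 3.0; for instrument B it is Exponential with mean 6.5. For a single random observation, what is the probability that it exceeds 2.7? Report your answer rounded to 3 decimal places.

Conditional on each instrument, P(X > 2.7): A: 0.40657; B: 0.660086.
By total probability, P(X > 2.7) = 0.5·0.40657 + 0.5·0.660086 = 0.533328.

0.533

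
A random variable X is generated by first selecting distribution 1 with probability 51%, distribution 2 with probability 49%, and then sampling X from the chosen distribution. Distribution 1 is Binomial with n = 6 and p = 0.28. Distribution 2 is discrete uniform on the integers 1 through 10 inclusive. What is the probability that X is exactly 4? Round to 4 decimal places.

0.0734

Conditional on each component, P(X = 4): 1: 0.0477957; 2: 0.1.
By total probability, P(X = 4) = 0.51·0.0477957 + 0.49·0.1 = 0.0733758.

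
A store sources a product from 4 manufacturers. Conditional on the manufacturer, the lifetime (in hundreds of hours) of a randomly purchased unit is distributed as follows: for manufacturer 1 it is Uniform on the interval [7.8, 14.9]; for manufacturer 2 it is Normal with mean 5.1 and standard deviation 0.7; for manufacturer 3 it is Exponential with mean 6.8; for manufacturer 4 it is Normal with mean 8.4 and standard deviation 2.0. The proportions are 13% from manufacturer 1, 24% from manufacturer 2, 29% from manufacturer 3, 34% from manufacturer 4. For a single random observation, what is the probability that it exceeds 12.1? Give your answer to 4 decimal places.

Conditional on each manufacturer, P(X > 12.1): 1: 0.394366; 2: 0; 3: 0.168737; 4: 0.0321568.
By total probability, P(X > 12.1) = 0.13·0.394366 + 0.24·0 + 0.29·0.168737 + 0.34·0.0321568 = 0.111135.

0.1111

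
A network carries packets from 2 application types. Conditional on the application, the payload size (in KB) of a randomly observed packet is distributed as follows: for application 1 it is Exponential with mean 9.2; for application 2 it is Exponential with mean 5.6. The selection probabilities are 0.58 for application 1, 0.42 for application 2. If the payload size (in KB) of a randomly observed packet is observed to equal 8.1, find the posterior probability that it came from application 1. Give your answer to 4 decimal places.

0.5968

Likelihoods f(8.1 | ·): 1: 0.0450655; 2: 0.0420374.
Posterior ∝ prior × likelihood. Numerator for 1: 0.58·0.0450655 = 0.026138.
Normalizing constant: 0.58·0.0450655 + 0.42·0.0420374 = 0.0437937.
P(1 | observation) = 0.026138 / 0.0437937 = 0.596844.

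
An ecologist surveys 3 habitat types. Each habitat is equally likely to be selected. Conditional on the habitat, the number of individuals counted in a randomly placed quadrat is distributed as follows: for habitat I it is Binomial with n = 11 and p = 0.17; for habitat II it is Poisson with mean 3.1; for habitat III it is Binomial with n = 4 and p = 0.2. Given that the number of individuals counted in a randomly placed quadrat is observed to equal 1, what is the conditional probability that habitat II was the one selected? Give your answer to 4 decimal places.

Likelihoods P(X=1 | ·): I: 0.29015; II: 0.139653; III: 0.4096.
Posterior ∝ prior × likelihood. Numerator for II: 0.333333·0.139653 = 0.0465508.
Normalizing constant: 0.333333·0.29015 + 0.333333·0.139653 + 0.333333·0.4096 = 0.279801.
P(II | observation) = 0.0465508 / 0.279801 = 0.166371.

0.1664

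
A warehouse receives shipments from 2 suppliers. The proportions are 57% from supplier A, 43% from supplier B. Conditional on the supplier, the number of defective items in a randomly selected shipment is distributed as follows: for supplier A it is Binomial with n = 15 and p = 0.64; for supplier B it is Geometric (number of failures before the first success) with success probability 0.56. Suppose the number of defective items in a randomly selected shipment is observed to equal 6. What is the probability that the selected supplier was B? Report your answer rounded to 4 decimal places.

0.0807

Likelihoods P(X=6 | ·): A: 0.0349306; B: 0.00406354.
Posterior ∝ prior × likelihood. Numerator for B: 0.43·0.00406354 = 0.00174732.
Normalizing constant: 0.57·0.0349306 + 0.43·0.00406354 = 0.0216578.
P(B | observation) = 0.00174732 / 0.0216578 = 0.0806786.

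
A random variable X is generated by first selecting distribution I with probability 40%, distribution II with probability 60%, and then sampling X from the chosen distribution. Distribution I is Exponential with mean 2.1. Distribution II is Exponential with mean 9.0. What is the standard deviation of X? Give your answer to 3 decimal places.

7.861

Per component, I: μ=2.1, E[X²]=8.82; II: μ=9, E[X²]=162.
E[X] = 0.4·2.1 + 0.6·9 = 6.24.
E[X²] = 0.4·8.82 + 0.6·162 = 100.728.
Var(X) = E[X²] − (E[X])² = 100.728 − 38.9376 = 61.7904.
SD(X) = √61.7904 = 7.86069.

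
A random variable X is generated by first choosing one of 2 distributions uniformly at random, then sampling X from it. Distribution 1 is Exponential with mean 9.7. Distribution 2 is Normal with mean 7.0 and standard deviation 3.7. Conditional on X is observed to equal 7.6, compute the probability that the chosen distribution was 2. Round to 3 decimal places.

0.693

Likelihoods f(7.6 | ·): 1: 0.047093; 2: 0.106414.
Posterior ∝ prior × likelihood. Numerator for 2: 0.5·0.106414 = 0.0532069.
Normalizing constant: 0.5·0.047093 + 0.5·0.106414 = 0.0767534.
P(2 | observation) = 0.0532069 / 0.0767534 = 0.693219.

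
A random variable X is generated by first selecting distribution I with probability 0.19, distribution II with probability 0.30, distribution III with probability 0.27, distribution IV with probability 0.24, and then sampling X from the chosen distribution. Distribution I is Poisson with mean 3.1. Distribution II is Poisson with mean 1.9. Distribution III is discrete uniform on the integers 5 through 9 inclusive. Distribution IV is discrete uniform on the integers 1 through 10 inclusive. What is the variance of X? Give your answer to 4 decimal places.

7.9897

Per component, I: μ=3.1, E[X²]=12.71; II: μ=1.9, E[X²]=5.51; III: μ=7, E[X²]=51; IV: μ=5.5, E[X²]=38.5.
E[X] = 0.19·3.1 + 0.3·1.9 + 0.27·7 + 0.24·5.5 = 4.369.
E[X²] = 0.19·12.71 + 0.3·5.51 + 0.27·51 + 0.24·38.5 = 27.0779.
Var(X) = E[X²] − (E[X])² = 27.0779 − 19.0882 = 7.98974.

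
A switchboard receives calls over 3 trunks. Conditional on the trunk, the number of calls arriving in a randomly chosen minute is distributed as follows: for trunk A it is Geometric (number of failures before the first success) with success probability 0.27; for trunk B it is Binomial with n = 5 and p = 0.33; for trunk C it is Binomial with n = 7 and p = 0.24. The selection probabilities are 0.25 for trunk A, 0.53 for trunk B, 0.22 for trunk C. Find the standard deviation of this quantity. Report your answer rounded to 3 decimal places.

Per component, A: μ=2.7037, E[X²]=17.3237; B: μ=1.65, E[X²]=3.828; C: μ=1.68, E[X²]=4.0992.
E[X] = 0.25·2.7037 + 0.53·1.65 + 0.22·1.68 = 1.92003.
E[X²] = 0.25·17.3237 + 0.53·3.828 + 0.22·4.0992 = 7.2616.
Var(X) = E[X²] − (E[X])² = 7.2616 − 3.6865 = 3.5751.
SD(X) = √3.5751 = 1.89079.

1.891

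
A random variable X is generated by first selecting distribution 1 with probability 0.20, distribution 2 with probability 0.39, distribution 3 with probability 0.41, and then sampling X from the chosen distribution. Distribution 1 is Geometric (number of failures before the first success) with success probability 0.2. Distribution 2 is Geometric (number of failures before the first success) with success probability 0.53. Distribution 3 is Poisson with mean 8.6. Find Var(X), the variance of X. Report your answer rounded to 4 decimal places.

20.1827

Per component, 1: μ=4, E[X²]=36; 2: μ=0.886792, E[X²]=2.45959; 3: μ=8.6, E[X²]=82.56.
E[X] = 0.2·4 + 0.39·0.886792 + 0.41·8.6 = 4.67185.
E[X²] = 0.2·36 + 0.39·2.45959 + 0.41·82.56 = 42.0088.
Var(X) = E[X²] − (E[X])² = 42.0088 − 21.8262 = 20.1827.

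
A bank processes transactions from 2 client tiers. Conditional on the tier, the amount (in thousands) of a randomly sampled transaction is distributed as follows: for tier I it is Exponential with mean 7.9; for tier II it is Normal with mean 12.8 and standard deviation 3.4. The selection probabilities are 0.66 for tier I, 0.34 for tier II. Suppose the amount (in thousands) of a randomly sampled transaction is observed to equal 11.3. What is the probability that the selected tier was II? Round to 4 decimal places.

0.6443

Likelihoods f(11.3 | ·): I: 0.0302808; II: 0.106455.
Posterior ∝ prior × likelihood. Numerator for II: 0.34·0.106455 = 0.0361947.
Normalizing constant: 0.66·0.0302808 + 0.34·0.106455 = 0.05618.
P(II | observation) = 0.0361947 / 0.05618 = 0.644263.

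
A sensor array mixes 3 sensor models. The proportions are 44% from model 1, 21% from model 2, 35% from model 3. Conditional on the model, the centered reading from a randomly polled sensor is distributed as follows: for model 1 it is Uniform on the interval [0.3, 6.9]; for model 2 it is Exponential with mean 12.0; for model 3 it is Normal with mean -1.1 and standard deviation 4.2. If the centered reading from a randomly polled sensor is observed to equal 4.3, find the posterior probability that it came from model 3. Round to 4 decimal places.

Likelihoods f(4.3 | ·): 1: 0.151515; 2: 0.0582367; 3: 0.0415626.
Posterior ∝ prior × likelihood. Numerator for 3: 0.35·0.0415626 = 0.0145469.
Normalizing constant: 0.44·0.151515 + 0.21·0.0582367 + 0.35·0.0415626 = 0.0934433.
P(3 | observation) = 0.0145469 / 0.0934433 = 0.155676.

0.1557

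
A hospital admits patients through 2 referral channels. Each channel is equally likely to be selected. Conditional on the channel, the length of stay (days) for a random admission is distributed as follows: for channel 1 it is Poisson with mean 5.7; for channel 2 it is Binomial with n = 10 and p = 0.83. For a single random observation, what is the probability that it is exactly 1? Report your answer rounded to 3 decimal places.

Conditional on each channel, P(X = 1): 1: 0.019072; 2: 9.84279e-07.
By total probability, P(X = 1) = 0.5·0.019072 + 0.5·9.84279e-07 = 0.00953649.

0.010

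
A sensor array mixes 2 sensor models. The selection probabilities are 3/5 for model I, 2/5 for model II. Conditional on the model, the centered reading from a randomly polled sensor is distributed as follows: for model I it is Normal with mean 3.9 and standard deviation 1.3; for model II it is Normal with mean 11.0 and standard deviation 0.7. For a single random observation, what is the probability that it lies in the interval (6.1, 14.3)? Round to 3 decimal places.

Conditional on each model, P(6.1 < X < 14.3): I: 0.0452937; II: 0.999999.
By total probability, P(6.1 < X < 14.3) = 0.6·0.0452937 + 0.4·0.999999 = 0.427176.

0.427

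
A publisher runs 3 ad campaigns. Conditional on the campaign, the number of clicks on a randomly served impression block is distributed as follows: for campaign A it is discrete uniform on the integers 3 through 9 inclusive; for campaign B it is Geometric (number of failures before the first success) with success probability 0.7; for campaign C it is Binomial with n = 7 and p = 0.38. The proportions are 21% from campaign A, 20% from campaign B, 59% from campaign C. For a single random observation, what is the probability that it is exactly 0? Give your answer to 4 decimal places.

Conditional on each campaign, P(X = 0): A: 0; B: 0.7; C: 0.0352161.
By total probability, P(X = 0) = 0.21·0 + 0.2·0.7 + 0.59·0.0352161 = 0.160778.

0.1608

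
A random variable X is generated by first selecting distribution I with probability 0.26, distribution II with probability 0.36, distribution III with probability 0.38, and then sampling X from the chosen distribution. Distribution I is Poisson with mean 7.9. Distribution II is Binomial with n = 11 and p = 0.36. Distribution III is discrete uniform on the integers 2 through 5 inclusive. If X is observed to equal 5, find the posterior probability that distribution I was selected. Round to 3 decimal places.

Likelihoods P(X=5 | ·): I: 0.0950666; II: 0.19197; III: 0.25.
Posterior ∝ prior × likelihood. Numerator for I: 0.26·0.0950666 = 0.0247173.
Normalizing constant: 0.26·0.0950666 + 0.36·0.19197 + 0.38·0.25 = 0.188827.
P(I | observation) = 0.0247173 / 0.188827 = 0.130899.

0.131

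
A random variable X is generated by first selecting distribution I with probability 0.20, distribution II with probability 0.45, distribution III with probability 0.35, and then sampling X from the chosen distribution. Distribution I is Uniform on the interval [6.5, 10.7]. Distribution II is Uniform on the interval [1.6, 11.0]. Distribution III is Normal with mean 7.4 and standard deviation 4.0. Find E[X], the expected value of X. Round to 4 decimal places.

Component means — I: 8.6; II: 6.3; III: 7.4.
E[X] = 0.2·8.6 + 0.45·6.3 + 0.35·7.4 = 7.145.

7.1450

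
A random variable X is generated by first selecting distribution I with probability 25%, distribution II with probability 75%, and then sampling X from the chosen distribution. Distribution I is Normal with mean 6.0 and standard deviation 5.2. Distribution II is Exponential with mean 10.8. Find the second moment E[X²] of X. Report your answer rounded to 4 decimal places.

For each component E[X²] = Var + (mean)², giving I: 63.04; II: 233.28.
Overall E[X²] = 0.25·63.04 + 0.75·233.28 = 190.72.

190.7200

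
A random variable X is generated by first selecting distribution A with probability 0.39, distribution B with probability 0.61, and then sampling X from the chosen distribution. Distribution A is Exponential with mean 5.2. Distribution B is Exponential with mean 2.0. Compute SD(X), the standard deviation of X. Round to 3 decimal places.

3.927

Per component, A: μ=5.2, E[X²]=54.08; B: μ=2, E[X²]=8.
E[X] = 0.39·5.2 + 0.61·2 = 3.248.
E[X²] = 0.39·54.08 + 0.61·8 = 25.9712.
Var(X) = E[X²] − (E[X])² = 25.9712 − 10.5495 = 15.4217.
SD(X) = √15.4217 = 3.92705.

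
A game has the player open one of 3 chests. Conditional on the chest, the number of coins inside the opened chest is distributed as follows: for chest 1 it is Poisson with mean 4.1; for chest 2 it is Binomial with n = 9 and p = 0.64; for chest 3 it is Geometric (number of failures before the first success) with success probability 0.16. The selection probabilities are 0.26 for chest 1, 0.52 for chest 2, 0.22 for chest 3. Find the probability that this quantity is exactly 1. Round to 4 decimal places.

0.0481

Conditional on each chest, P(X = 1): 1: 0.067948; 2: 0.00162496; 3: 0.1344.
By total probability, P(X = 1) = 0.26·0.067948 + 0.52·0.00162496 + 0.22·0.1344 = 0.0480795.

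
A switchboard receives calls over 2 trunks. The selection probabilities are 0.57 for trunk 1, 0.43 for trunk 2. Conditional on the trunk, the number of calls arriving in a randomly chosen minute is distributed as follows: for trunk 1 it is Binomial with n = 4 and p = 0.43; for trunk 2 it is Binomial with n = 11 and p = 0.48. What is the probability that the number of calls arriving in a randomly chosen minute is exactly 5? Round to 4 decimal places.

0.1001

Conditional on each trunk, P(X = 5): 1: 0; 2: 0.232738.
By total probability, P(X = 5) = 0.57·0 + 0.43·0.232738 = 0.100078.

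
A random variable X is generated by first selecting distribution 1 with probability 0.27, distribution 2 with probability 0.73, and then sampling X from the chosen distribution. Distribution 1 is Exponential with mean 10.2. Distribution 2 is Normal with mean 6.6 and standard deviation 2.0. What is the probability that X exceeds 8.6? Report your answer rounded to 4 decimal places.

0.2320

Conditional on each component, P(X > 8.6): 1: 0.430358; 2: 0.158655.
By total probability, P(X > 8.6) = 0.27·0.430358 + 0.73·0.158655 = 0.232015.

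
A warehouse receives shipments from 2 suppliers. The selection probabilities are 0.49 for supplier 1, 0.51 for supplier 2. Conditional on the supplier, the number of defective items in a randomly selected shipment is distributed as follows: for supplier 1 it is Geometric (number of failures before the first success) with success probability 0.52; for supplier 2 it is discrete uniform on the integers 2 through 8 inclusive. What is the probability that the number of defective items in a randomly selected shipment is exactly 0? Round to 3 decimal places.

Conditional on each supplier, P(X = 0): 1: 0.52; 2: 0.
By total probability, P(X = 0) = 0.49·0.52 + 0.51·0 = 0.2548.

0.255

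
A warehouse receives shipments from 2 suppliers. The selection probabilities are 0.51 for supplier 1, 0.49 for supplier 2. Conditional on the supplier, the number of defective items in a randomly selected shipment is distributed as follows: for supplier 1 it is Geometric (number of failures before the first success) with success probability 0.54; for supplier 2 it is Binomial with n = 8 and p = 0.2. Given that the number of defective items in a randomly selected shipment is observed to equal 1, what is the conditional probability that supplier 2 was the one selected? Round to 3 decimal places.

Likelihoods P(X=1 | ·): 1: 0.2484; 2: 0.335544.
Posterior ∝ prior × likelihood. Numerator for 2: 0.49·0.335544 = 0.164417.
Normalizing constant: 0.51·0.2484 + 0.49·0.335544 = 0.291101.
P(2 | observation) = 0.164417 / 0.291101 = 0.56481.

0.565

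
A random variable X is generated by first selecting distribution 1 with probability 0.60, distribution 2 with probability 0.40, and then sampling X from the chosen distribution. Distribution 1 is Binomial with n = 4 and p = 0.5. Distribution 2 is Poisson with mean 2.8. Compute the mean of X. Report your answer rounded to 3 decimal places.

Component means — 1: 2; 2: 2.8.
E[X] = 0.6·2 + 0.4·2.8 = 2.32.

2.320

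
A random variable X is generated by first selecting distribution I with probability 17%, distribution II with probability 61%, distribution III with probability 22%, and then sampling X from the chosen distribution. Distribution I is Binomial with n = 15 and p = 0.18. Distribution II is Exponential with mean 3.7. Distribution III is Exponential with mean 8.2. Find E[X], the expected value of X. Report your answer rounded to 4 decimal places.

4.5200

Component means — I: 2.7; II: 3.7; III: 8.2.
E[X] = 0.17·2.7 + 0.61·3.7 + 0.22·8.2 = 4.52.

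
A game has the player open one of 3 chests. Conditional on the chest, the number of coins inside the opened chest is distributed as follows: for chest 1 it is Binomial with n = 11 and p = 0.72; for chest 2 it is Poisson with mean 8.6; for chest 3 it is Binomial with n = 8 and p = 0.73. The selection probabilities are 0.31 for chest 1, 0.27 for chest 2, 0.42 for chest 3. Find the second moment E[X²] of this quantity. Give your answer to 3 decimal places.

57.410

For each component E[X²] = Var + (mean)², giving 1: 64.944; 2: 82.56; 3: 35.6824.
Overall E[X²] = 0.31·64.944 + 0.27·82.56 + 0.42·35.6824 = 57.4104.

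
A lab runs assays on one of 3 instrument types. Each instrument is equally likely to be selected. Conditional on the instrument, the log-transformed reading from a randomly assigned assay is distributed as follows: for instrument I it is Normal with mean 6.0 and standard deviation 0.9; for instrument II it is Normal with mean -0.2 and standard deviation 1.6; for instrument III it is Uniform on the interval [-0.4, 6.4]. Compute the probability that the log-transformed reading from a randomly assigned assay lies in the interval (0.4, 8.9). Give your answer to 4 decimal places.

0.7452

Conditional on each instrument, P(0.4 < X < 8.9): I: 0.999364; II: 0.35383; III: 0.882353.
By total probability, P(0.4 < X < 8.9) = 0.333333·0.999364 + 0.333333·0.35383 + 0.333333·0.882353 = 0.745182.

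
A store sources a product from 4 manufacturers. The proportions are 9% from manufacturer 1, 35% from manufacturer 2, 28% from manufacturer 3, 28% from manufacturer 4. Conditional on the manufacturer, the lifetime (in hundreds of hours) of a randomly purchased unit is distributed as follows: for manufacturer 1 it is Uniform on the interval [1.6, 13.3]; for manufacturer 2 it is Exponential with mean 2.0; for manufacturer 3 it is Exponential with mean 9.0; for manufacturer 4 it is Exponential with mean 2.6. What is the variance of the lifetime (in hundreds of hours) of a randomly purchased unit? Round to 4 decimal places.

36.6370

Per component, 1: μ=7.45, E[X²]=66.91; 2: μ=2, E[X²]=8; 3: μ=9, E[X²]=162; 4: μ=2.6, E[X²]=13.52.
E[X] = 0.09·7.45 + 0.35·2 + 0.28·9 + 0.28·2.6 = 4.6185.
E[X²] = 0.09·66.91 + 0.35·8 + 0.28·162 + 0.28·13.52 = 57.9675.
Var(X) = E[X²] − (E[X])² = 57.9675 − 21.3305 = 36.637.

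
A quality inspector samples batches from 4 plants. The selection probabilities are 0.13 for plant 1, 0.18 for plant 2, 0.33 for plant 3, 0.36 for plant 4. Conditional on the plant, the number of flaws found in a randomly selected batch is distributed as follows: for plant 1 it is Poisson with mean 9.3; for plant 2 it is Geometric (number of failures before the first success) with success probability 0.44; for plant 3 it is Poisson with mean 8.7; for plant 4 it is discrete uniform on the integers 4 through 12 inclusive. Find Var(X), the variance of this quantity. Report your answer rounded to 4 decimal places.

Per component, 1: μ=9.3, E[X²]=95.79; 2: μ=1.27273, E[X²]=4.5124; 3: μ=8.7, E[X²]=84.39; 4: μ=8, E[X²]=70.6667.
E[X] = 0.13·9.3 + 0.18·1.27273 + 0.33·8.7 + 0.36·8 = 7.18909.
E[X²] = 0.13·95.79 + 0.18·4.5124 + 0.33·84.39 + 0.36·70.6667 = 66.5536.
Var(X) = E[X²] − (E[X])² = 66.5536 − 51.683 = 14.8706.

14.8706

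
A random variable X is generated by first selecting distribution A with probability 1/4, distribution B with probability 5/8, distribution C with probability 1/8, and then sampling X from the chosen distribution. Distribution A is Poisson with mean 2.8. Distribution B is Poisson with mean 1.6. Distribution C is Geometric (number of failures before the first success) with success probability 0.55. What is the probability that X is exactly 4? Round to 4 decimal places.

0.0762

Conditional on each component, P(X = 4): A: 0.155739; B: 0.0551312; C: 0.0225534.
By total probability, P(X = 4) = 0.25·0.155739 + 0.625·0.0551312 + 0.125·0.0225534 = 0.0762108.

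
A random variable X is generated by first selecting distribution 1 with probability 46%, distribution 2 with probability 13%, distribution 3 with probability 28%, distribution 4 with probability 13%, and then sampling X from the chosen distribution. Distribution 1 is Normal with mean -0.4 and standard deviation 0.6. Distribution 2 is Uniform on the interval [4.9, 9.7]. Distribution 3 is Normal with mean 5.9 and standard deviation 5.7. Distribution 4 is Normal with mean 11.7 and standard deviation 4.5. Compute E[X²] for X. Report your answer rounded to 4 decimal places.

For each component E[X²] = Var + (mean)², giving 1: 0.52; 2: 55.21; 3: 67.3; 4: 157.14.
Overall E[X²] = 0.46·0.52 + 0.13·55.21 + 0.28·67.3 + 0.13·157.14 = 46.6887.

46.6887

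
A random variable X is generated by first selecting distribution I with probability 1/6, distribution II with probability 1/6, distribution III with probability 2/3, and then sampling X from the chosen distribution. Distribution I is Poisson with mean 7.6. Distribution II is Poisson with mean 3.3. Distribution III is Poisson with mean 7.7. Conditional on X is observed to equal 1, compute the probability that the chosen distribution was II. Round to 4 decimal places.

0.8727

Likelihoods P(X=1 | ·): I: 0.00380343; II: 0.121714; III: 0.00348677.
Posterior ∝ prior × likelihood. Numerator for II: 0.166667·0.121714 = 0.0202857.
Normalizing constant: 0.166667·0.00380343 + 0.166667·0.121714 + 0.666667·0.00348677 = 0.0232442.
P(II | observation) = 0.0202857 / 0.0232442 = 0.872724.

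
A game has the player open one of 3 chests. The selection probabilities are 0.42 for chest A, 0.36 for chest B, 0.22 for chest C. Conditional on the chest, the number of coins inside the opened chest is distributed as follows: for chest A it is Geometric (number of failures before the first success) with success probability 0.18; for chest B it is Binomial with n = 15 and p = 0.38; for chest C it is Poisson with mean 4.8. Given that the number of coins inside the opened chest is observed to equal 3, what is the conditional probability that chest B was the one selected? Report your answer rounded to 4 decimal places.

Likelihoods P(X=3 | ·): A: 0.0992462; B: 0.0805494; C: 0.151691.
Posterior ∝ prior × likelihood. Numerator for B: 0.36·0.0805494 = 0.0289978.
Normalizing constant: 0.42·0.0992462 + 0.36·0.0805494 + 0.22·0.151691 = 0.104053.
P(B | observation) = 0.0289978 / 0.104053 = 0.278682.

0.2787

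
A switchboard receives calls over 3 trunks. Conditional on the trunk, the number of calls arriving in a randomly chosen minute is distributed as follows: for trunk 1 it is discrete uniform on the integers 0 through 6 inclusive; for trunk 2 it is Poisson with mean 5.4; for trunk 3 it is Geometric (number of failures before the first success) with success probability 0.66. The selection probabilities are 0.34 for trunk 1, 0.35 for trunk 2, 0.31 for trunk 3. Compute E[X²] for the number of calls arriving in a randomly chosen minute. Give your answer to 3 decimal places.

16.840

For each component E[X²] = Var + (mean)², giving 1: 13; 2: 34.56; 3: 1.04591.
Overall E[X²] = 0.34·13 + 0.35·34.56 + 0.31·1.04591 = 16.8402.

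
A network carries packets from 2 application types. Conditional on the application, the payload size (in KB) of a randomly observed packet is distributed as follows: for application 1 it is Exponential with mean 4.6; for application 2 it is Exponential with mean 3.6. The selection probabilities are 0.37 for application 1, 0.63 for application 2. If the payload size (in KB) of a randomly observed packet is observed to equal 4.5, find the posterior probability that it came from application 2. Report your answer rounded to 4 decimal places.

0.6238

Likelihoods f(4.5 | ·): 1: 0.0817314; 2: 0.0795847.
Posterior ∝ prior × likelihood. Numerator for 2: 0.63·0.0795847 = 0.0501383.
Normalizing constant: 0.37·0.0817314 + 0.63·0.0795847 = 0.080379.
P(2 | observation) = 0.0501383 / 0.080379 = 0.623774.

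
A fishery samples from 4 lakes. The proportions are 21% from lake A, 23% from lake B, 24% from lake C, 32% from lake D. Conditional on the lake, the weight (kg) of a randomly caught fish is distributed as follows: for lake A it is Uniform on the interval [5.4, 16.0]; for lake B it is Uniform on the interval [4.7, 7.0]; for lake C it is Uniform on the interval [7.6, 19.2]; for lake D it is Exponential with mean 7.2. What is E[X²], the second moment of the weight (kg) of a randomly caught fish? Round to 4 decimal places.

For each component E[X²] = Var + (mean)², giving A: 123.853; B: 34.6633; C: 190.773; D: 103.68.
Overall E[X²] = 0.21·123.853 + 0.23·34.6633 + 0.24·190.773 + 0.32·103.68 = 112.945.

112.9450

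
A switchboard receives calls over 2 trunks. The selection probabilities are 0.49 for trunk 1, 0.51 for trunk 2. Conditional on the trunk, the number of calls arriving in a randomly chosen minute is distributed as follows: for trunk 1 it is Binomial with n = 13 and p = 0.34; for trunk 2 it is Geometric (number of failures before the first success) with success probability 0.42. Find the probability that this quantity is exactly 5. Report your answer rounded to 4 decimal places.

Conditional on each trunk, P(X = 5): 1: 0.210535; 2: 0.027567.
By total probability, P(X = 5) = 0.49·0.210535 + 0.51·0.027567 = 0.117221.

0.1172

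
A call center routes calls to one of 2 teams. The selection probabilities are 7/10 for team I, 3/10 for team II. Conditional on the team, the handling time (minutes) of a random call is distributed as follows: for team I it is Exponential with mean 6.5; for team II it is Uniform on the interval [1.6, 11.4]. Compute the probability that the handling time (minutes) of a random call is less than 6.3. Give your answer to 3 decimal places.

Conditional on each team, P(X < 6.3): I: 0.620625; II: 0.479592.
By total probability, P(X < 6.3) = 0.7·0.620625 + 0.3·0.479592 = 0.578315.

0.578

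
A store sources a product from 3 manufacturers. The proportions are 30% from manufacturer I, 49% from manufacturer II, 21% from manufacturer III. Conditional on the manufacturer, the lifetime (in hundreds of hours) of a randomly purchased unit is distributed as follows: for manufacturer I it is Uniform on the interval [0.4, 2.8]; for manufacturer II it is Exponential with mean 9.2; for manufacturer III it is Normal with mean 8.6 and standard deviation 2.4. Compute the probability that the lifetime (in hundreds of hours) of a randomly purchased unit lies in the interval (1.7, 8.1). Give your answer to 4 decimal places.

Conditional on each manufacturer, P(1.7 < X < 8.1): I: 0.458333; II: 0.416682; III: 0.415464.
By total probability, P(1.7 < X < 8.1) = 0.3·0.458333 + 0.49·0.416682 + 0.21·0.415464 = 0.428922.

0.4289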